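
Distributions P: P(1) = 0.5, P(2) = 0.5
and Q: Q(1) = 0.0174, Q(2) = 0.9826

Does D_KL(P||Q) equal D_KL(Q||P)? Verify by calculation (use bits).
D_KL(P||Q) = 1.9350 bits, D_KL(Q||P) = 0.8734 bits. No — D_KL(P||Q) ≠ D_KL(Q||P) for this pair.

D_KL(P||Q) = Σ P(x) log₂(P(x)/Q(x))

Computing term by term:
  P(1)·log₂(P(1)/Q(1)) = 0.5·log₂(0.5/0.0174) = 2.42238
  P(2)·log₂(P(2)/Q(2)) = 0.5·log₂(0.5/0.9826) = -0.48734

D_KL(P||Q) = 2.42238 - 0.48734 = 1.93504 ≈ 1.9350 bits

D_KL(Q||P) = Σ Q(x) log₂(Q(x)/P(x))

Computing term by term:
  Q(1)·log₂(Q(1)/P(1)) = 0.0174·log₂(0.0174/0.5) = -0.08430
  Q(2)·log₂(Q(2)/P(2)) = 0.9826·log₂(0.9826/0.5) = 0.95772

D_KL(Q||P) = -0.08430 + 0.95772 = 0.87342 ≈ 0.8734 bits

These are NOT equal (difference: 1.0616 bits). KL divergence is asymmetric: D_KL(P||Q) ≠ D_KL(Q||P) in general.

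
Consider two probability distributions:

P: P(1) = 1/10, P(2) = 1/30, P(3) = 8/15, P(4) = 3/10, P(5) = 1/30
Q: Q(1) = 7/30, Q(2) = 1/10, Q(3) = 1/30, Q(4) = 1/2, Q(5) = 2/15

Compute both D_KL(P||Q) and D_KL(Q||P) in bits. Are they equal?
D_KL(P||Q) = 1.6705 bits, D_KL(Q||P) = 0.9455 bits. No, they are not equal.

D_KL(P||Q) = Σ P(x) log₂(P(x)/Q(x))

Computing term by term:
  P(1)·log₂(P(1)/Q(1)) = (1/10)·log₂((1/10)/(7/30)) = -0.12224
  P(2)·log₂(P(2)/Q(2)) = (1/30)·log₂((1/30)/(1/10)) = -0.05283
  P(3)·log₂(P(3)/Q(3)) = (8/15)·log₂((8/15)/(1/30)) = 2.13333
  P(4)·log₂(P(4)/Q(4)) = (3/10)·log₂((3/10)/(1/2)) = -0.22109
  P(5)·log₂(P(5)/Q(5)) = (1/30)·log₂((1/30)/(2/15)) = -0.06667

D_KL(P||Q) = -0.12224 - 0.05283 + 2.13333 - 0.22109 - 0.06667 = 1.67050 ≈ 1.6705 bits

D_KL(Q||P) = Σ Q(x) log₂(Q(x)/P(x))

Computing term by term:
  Q(1)·log₂(Q(1)/P(1)) = (7/30)·log₂((7/30)/(1/10)) = 0.28522
  Q(2)·log₂(Q(2)/P(2)) = (1/10)·log₂((1/10)/(1/30)) = 0.15850
  Q(3)·log₂(Q(3)/P(3)) = (1/30)·log₂((1/30)/(8/15)) = -0.13333
  Q(4)·log₂(Q(4)/P(4)) = (1/2)·log₂((1/2)/(3/10)) = 0.36848
  Q(5)·log₂(Q(5)/P(5)) = (2/15)·log₂((2/15)/(1/30)) = 0.26667

D_KL(Q||P) = 0.28522 + 0.15850 - 0.13333 + 0.36848 + 0.26667 = 0.94554 ≈ 0.9455 bits

These are NOT equal (difference: 0.7250 bits). KL divergence is asymmetric: D_KL(P||Q) ≠ D_KL(Q||P) in general.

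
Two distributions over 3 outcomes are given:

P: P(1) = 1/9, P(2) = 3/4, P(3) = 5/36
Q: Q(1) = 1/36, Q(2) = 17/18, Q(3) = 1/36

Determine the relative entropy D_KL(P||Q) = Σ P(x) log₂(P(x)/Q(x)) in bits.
0.2953 bits

D_KL(P||Q) = Σ P(x) log₂(P(x)/Q(x))

Computing term by term:
  P(1)·log₂(P(1)/Q(1)) = (1/9)·log₂((1/9)/(1/36)) = 0.22222
  P(2)·log₂(P(2)/Q(2)) = (3/4)·log₂((3/4)/(17/18)) = -0.24943
  P(3)·log₂(P(3)/Q(3)) = (5/36)·log₂((5/36)/(1/36)) = 0.32249

D_KL(P||Q) = 0.22222 - 0.24943 + 0.32249 = 0.29528 ≈ 0.2953 bits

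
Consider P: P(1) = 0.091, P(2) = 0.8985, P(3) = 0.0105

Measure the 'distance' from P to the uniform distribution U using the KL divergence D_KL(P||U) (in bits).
1.0625 bits

U(i) = 1/3 for all i

D_KL(P||U) = Σ P(x) log₂(P(x) / (1/3))
           = Σ P(x) log₂(P(x)) + log₂(3)
           = log₂(3) - H(P)

H(P) = -Σ P(x) log₂(P(x)):
  -P(1)·log₂(P(1)) = -(0.091)·log₂(0.091) = 0.31468
  -P(2)·log₂(P(2)) = -(0.8985)·log₂(0.8985) = 0.13874
  -P(3)·log₂(P(3)) = -(0.0105)·log₂(0.0105) = 0.06902
H(P) = 0.31468 + 0.13874 + 0.06902 = 0.52244 bits

log₂(3) = 1.58496 bits

D_KL(P||U) = 1.58496 - 0.52244 = 1.06252 ≈ 1.0625 bits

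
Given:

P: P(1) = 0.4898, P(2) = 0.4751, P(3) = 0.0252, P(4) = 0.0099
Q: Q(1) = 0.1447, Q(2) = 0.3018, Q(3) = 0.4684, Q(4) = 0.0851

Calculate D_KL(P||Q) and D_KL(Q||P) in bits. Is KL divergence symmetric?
D_KL(P||Q) = 1.0357 bits, D_KL(Q||P) = 1.7869 bits. No, KL divergence is not symmetric.

D_KL(P||Q) = Σ P(x) log₂(P(x)/Q(x))

Computing term by term:
  P(1)·log₂(P(1)/Q(1)) = 0.4898·log₂(0.4898/0.1447) = 0.86162
  P(2)·log₂(P(2)/Q(2)) = 0.4751·log₂(0.4751/0.3018) = 0.31102
  P(3)·log₂(P(3)/Q(3)) = 0.0252·log₂(0.0252/0.4684) = -0.10625
  P(4)·log₂(P(4)/Q(4)) = 0.0099·log₂(0.0099/0.0851) = -0.03073

D_KL(P||Q) = 0.86162 + 0.31102 - 0.10625 - 0.03073 = 1.03566 ≈ 1.0357 bits

D_KL(Q||P) = Σ Q(x) log₂(Q(x)/P(x))

Computing term by term:
  Q(1)·log₂(Q(1)/P(1)) = 0.1447·log₂(0.1447/0.4898) = -0.25455
  Q(2)·log₂(Q(2)/P(2)) = 0.3018·log₂(0.3018/0.4751) = -0.19757
  Q(3)·log₂(Q(3)/P(3)) = 0.4684·log₂(0.4684/0.0252) = 1.97489
  Q(4)·log₂(Q(4)/P(4)) = 0.0851·log₂(0.0851/0.0099) = 0.26412

D_KL(Q||P) = -0.25455 - 0.19757 + 1.97489 + 0.26412 = 1.78689 ≈ 1.7869 bits

These are NOT equal (difference: 0.7512 bits). KL divergence is asymmetric: D_KL(P||Q) ≠ D_KL(Q||P) in general.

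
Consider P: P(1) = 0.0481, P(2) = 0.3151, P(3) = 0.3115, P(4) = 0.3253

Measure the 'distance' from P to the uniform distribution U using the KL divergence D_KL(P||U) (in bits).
0.2132 bits

U(i) = 1/4 for all i

D_KL(P||U) = Σ P(x) log₂(P(x) / (1/4))
           = Σ P(x) log₂(P(x)) + log₂(4)
           = log₂(4) - H(P)

H(P) = -Σ P(x) log₂(P(x)):
  -P(1)·log₂(P(1)) = -(0.0481)·log₂(0.0481) = 0.21057
  -P(2)·log₂(P(2)) = -(0.3151)·log₂(0.3151) = 0.52499
  -P(3)·log₂(P(3)) = -(0.3115)·log₂(0.3115) = 0.52416
  -P(4)·log₂(P(4)) = -(0.3253)·log₂(0.3253) = 0.52704
H(P) = 0.21057 + 0.52499 + 0.52416 + 0.52704 = 1.78676 bits

log₂(4) = 2.00000 bits

D_KL(P||U) = 2.00000 - 1.78676 = 0.21324 ≈ 0.2132 bits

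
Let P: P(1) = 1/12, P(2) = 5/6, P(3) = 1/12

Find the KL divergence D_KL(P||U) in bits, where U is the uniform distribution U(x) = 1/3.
0.7683 bits

U(i) = 1/3 for all i

D_KL(P||U) = Σ P(x) log₂(P(x) / (1/3))
           = Σ P(x) log₂(P(x)) + log₂(3)
           = log₂(3) - H(P)

H(P) = -Σ P(x) log₂(P(x)):
  -P(1)·log₂(P(1)) = -(1/12)·log₂(1/12) = 0.29875
  -P(2)·log₂(P(2)) = -(5/6)·log₂(5/6) = 0.21920
  -P(3)·log₂(P(3)) = -(1/12)·log₂(1/12) = 0.29875
H(P) = 0.29875 + 0.21920 + 0.29875 = 0.81670 bits

log₂(3) = 1.58496 bits

D_KL(P||U) = 1.58496 - 0.81670 = 0.76826 ≈ 0.7683 bits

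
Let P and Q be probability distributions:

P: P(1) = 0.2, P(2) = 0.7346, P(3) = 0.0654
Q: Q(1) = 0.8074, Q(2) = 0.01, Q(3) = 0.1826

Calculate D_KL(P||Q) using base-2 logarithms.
4.0542 bits

D_KL(P||Q) = Σ P(x) log₂(P(x)/Q(x))

Computing term by term:
  P(1)·log₂(P(1)/Q(1)) = 0.2·log₂(0.2/0.8074) = -0.40266
  P(2)·log₂(P(2)/Q(2)) = 0.7346·log₂(0.7346/0.01) = 4.55370
  P(3)·log₂(P(3)/Q(3)) = 0.0654·log₂(0.0654/0.1826) = -0.09688

D_KL(P||Q) = -0.40266 + 4.55370 - 0.09688 = 4.05416 ≈ 4.0542 bits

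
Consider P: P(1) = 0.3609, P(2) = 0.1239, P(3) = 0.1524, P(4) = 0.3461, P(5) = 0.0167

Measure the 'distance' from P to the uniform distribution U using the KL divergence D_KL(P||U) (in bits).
0.3760 bits

U(i) = 1/5 for all i

D_KL(P||U) = Σ P(x) log₂(P(x) / (1/5))
           = Σ P(x) log₂(P(x)) + log₂(5)
           = log₂(5) - H(P)

H(P) = -Σ P(x) log₂(P(x)):
  -P(1)·log₂(P(1)) = -(0.3609)·log₂(0.3609) = 0.53064
  -P(2)·log₂(P(2)) = -(0.1239)·log₂(0.1239) = 0.37328
  -P(3)·log₂(P(3)) = -(0.1524)·log₂(0.1524) = 0.41362
  -P(4)·log₂(P(4)) = -(0.3461)·log₂(0.3461) = 0.52979
  -P(5)·log₂(P(5)) = -(0.0167)·log₂(0.0167) = 0.09860
H(P) = 0.53064 + 0.37328 + 0.41362 + 0.52979 + 0.09860 = 1.94593 bits

log₂(5) = 2.32193 bits

D_KL(P||U) = 2.32193 - 1.94593 = 0.37600 ≈ 0.3760 bits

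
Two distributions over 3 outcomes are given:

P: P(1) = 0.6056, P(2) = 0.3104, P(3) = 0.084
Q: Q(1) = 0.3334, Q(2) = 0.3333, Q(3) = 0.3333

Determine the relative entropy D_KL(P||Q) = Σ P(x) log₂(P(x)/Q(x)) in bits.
0.3226 bits

D_KL(P||Q) = Σ P(x) log₂(P(x)/Q(x))

Computing term by term:
  P(1)·log₂(P(1)/Q(1)) = 0.6056·log₂(0.6056/0.3334) = 0.52149
  P(2)·log₂(P(2)/Q(2)) = 0.3104·log₂(0.3104/0.3333) = -0.03188
  P(3)·log₂(P(3)/Q(3)) = 0.084·log₂(0.084/0.3333) = -0.16702

D_KL(P||Q) = 0.52149 - 0.03188 - 0.16702 = 0.32259 ≈ 0.3226 bits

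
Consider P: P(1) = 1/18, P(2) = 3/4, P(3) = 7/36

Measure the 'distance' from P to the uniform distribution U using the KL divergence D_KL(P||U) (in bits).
0.5826 bits

U(i) = 1/3 for all i

D_KL(P||U) = Σ P(x) log₂(P(x) / (1/3))
           = Σ P(x) log₂(P(x)) + log₂(3)
           = log₂(3) - H(P)

H(P) = -Σ P(x) log₂(P(x)):
  -P(1)·log₂(P(1)) = -(1/18)·log₂(1/18) = 0.23166
  -P(2)·log₂(P(2)) = -(3/4)·log₂(3/4) = 0.31128
  -P(3)·log₂(P(3)) = -(7/36)·log₂(7/36) = 0.45939
H(P) = 0.23166 + 0.31128 + 0.45939 = 1.00233 bits

log₂(3) = 1.58496 bits

D_KL(P||U) = 1.58496 - 1.00233 = 0.58263 ≈ 0.5826 bits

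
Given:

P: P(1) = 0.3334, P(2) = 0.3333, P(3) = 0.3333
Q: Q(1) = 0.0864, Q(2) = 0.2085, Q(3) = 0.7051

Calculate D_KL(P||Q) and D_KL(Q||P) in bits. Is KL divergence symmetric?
D_KL(P||Q) = 0.5148 bits, D_KL(Q||P) = 0.4528 bits. No, KL divergence is not symmetric.

D_KL(P||Q) = Σ P(x) log₂(P(x)/Q(x))

Computing term by term:
  P(1)·log₂(P(1)/Q(1)) = 0.3334·log₂(0.3334/0.0864) = 0.64951
  P(2)·log₂(P(2)/Q(2)) = 0.3333·log₂(0.3333/0.2085) = 0.22557
  P(3)·log₂(P(3)/Q(3)) = 0.3333·log₂(0.3333/0.7051) = -0.36030

D_KL(P||Q) = 0.64951 + 0.22557 - 0.36030 = 0.51478 ≈ 0.5148 bits

D_KL(Q||P) = Σ Q(x) log₂(Q(x)/P(x))

Computing term by term:
  Q(1)·log₂(Q(1)/P(1)) = 0.0864·log₂(0.0864/0.3334) = -0.16832
  Q(2)·log₂(Q(2)/P(2)) = 0.2085·log₂(0.2085/0.3333) = -0.14111
  Q(3)·log₂(Q(3)/P(3)) = 0.7051·log₂(0.7051/0.3333) = 0.76222

D_KL(Q||P) = -0.16832 - 0.14111 + 0.76222 = 0.45279 ≈ 0.4528 bits

These are NOT equal (difference: 0.0620 bits). KL divergence is asymmetric: D_KL(P||Q) ≠ D_KL(Q||P) in general.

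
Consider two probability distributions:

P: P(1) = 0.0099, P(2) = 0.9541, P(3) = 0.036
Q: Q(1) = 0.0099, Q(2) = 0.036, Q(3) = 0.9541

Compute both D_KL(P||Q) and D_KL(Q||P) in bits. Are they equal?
D_KL(P||Q) = 4.3408 bits, D_KL(Q||P) = 4.3408 bits. Yes, in this case they are equal (although KL divergence is not symmetric in general).

D_KL(P||Q) = Σ P(x) log₂(P(x)/Q(x))

Computing term by term:
  P(1)·log₂(P(1)/Q(1)) = 0.0099·log₂(0.0099/0.0099) = 0.00000
  P(2)·log₂(P(2)/Q(2)) = 0.9541·log₂(0.9541/0.036) = 4.51105
  P(3)·log₂(P(3)/Q(3)) = 0.036·log₂(0.036/0.9541) = -0.17021

D_KL(P||Q) = 0.00000 + 4.51105 - 0.17021 = 4.34084 ≈ 4.3408 bits

D_KL(Q||P) = Σ Q(x) log₂(Q(x)/P(x))

Computing term by term:
  Q(1)·log₂(Q(1)/P(1)) = 0.0099·log₂(0.0099/0.0099) = 0.00000
  Q(2)·log₂(Q(2)/P(2)) = 0.036·log₂(0.036/0.9541) = -0.17021
  Q(3)·log₂(Q(3)/P(3)) = 0.9541·log₂(0.9541/0.036) = 4.51105

D_KL(Q||P) = 0.00000 - 0.17021 + 4.51105 = 4.34084 ≈ 4.3408 bits

These ARE equal here. Q is P with outcomes relabeled (Q(2) = P(3), Q(3) = P(2)) by a relabeling that is its own inverse, so the two sums contain exactly the same terms in a different order. This is a special case — KL divergence is not symmetric in general: D_KL(P||Q) ≠ D_KL(Q||P) for most P, Q.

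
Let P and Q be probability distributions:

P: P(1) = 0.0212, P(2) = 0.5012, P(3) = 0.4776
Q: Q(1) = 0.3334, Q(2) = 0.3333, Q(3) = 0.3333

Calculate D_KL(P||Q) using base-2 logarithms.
0.4586 bits

D_KL(P||Q) = Σ P(x) log₂(P(x)/Q(x))

Computing term by term:
  P(1)·log₂(P(1)/Q(1)) = 0.0212·log₂(0.0212/0.3334) = -0.08427
  P(2)·log₂(P(2)/Q(2)) = 0.5012·log₂(0.5012/0.3333) = 0.29499
  P(3)·log₂(P(3)/Q(3)) = 0.4776·log₂(0.4776/0.3333) = 0.24787

D_KL(P||Q) = -0.08427 + 0.29499 + 0.24787 = 0.45859 ≈ 0.4586 bits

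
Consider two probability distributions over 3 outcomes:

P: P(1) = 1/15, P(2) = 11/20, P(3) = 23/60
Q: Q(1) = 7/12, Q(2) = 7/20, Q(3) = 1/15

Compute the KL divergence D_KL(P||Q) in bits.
1.1174 bits

D_KL(P||Q) = Σ P(x) log₂(P(x)/Q(x))

Computing term by term:
  P(1)·log₂(P(1)/Q(1)) = (1/15)·log₂((1/15)/(7/12)) = -0.20862
  P(2)·log₂(P(2)/Q(2)) = (11/20)·log₂((11/20)/(7/20)) = 0.35864
  P(3)·log₂(P(3)/Q(3)) = (23/60)·log₂((23/60)/(1/15)) = 0.96737

D_KL(P||Q) = -0.20862 + 0.35864 + 0.96737 = 1.11739 ≈ 1.1174 bits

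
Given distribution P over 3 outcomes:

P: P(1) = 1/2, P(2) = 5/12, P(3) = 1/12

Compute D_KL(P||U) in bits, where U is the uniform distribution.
0.2600 bits

U(i) = 1/3 for all i

D_KL(P||U) = Σ P(x) log₂(P(x) / (1/3))
           = Σ P(x) log₂(P(x)) + log₂(3)
           = log₂(3) - H(P)

H(P) = -Σ P(x) log₂(P(x)):
  -P(1)·log₂(P(1)) = -(1/2)·log₂(1/2) = 0.50000
  -P(2)·log₂(P(2)) = -(5/12)·log₂(5/12) = 0.52626
  -P(3)·log₂(P(3)) = -(1/12)·log₂(1/12) = 0.29875
H(P) = 0.50000 + 0.52626 + 0.29875 = 1.32501 bits

log₂(3) = 1.58496 bits

D_KL(P||U) = 1.58496 - 1.32501 = 0.25995 ≈ 0.2600 bits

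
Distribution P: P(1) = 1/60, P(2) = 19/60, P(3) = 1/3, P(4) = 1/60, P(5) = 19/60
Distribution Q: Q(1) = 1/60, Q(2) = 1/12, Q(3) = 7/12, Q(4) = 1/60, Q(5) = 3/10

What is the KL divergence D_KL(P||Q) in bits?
0.3655 bits

D_KL(P||Q) = Σ P(x) log₂(P(x)/Q(x))

Computing term by term:
  P(1)·log₂(P(1)/Q(1)) = (1/60)·log₂((1/60)/(1/60)) = 0.00000
  P(2)·log₂(P(2)/Q(2)) = (19/60)·log₂((19/60)/(1/12)) = 0.60990
  P(3)·log₂(P(3)/Q(3)) = (1/3)·log₂((1/3)/(7/12)) = -0.26912
  P(4)·log₂(P(4)/Q(4)) = (1/60)·log₂((1/60)/(1/60)) = 0.00000
  P(5)·log₂(P(5)/Q(5)) = (19/60)·log₂((19/60)/(3/10)) = 0.02470

D_KL(P||Q) = 0.00000 + 0.60990 - 0.26912 + 0.00000 + 0.02470 = 0.36548 ≈ 0.3655 bits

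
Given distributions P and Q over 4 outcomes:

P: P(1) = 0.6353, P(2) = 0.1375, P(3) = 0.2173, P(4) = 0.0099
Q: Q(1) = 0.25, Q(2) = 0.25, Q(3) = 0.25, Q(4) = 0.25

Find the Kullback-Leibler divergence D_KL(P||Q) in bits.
0.6461 bits

D_KL(P||Q) = Σ P(x) log₂(P(x)/Q(x))

Computing term by term:
  P(1)·log₂(P(1)/Q(1)) = 0.6353·log₂(0.6353/0.25) = 0.85480
  P(2)·log₂(P(2)/Q(2)) = 0.1375·log₂(0.1375/0.25) = -0.11859
  P(3)·log₂(P(3)/Q(3)) = 0.2173·log₂(0.2173/0.25) = -0.04395
  P(4)·log₂(P(4)/Q(4)) = 0.0099·log₂(0.0099/0.25) = -0.04612

D_KL(P||Q) = 0.85480 - 0.11859 - 0.04395 - 0.04612 = 0.64614 ≈ 0.6461 bits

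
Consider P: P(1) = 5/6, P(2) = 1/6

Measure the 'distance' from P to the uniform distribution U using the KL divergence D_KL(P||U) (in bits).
0.3500 bits

U(i) = 1/2 for all i

D_KL(P||U) = Σ P(x) log₂(P(x) / (1/2))
           = Σ P(x) log₂(P(x)) + log₂(2)
           = log₂(2) - H(P)

H(P) = -Σ P(x) log₂(P(x)):
  -P(1)·log₂(P(1)) = -(5/6)·log₂(5/6) = 0.21920
  -P(2)·log₂(P(2)) = -(1/6)·log₂(1/6) = 0.43083
H(P) = 0.21920 + 0.43083 = 0.65003 bits

log₂(2) = 1.00000 bits

D_KL(P||U) = 1.00000 - 0.65003 = 0.34997 ≈ 0.3500 bits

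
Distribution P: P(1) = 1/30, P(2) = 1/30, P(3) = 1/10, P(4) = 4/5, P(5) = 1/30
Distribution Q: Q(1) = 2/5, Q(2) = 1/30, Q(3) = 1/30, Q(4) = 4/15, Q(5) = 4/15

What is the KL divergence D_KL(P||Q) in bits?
1.2070 bits

D_KL(P||Q) = Σ P(x) log₂(P(x)/Q(x))

Computing term by term:
  P(1)·log₂(P(1)/Q(1)) = (1/30)·log₂((1/30)/(2/5)) = -0.11950
  P(2)·log₂(P(2)/Q(2)) = (1/30)·log₂((1/30)/(1/30)) = 0.00000
  P(3)·log₂(P(3)/Q(3)) = (1/10)·log₂((1/10)/(1/30)) = 0.15850
  P(4)·log₂(P(4)/Q(4)) = (4/5)·log₂((4/5)/(4/15)) = 1.26797
  P(5)·log₂(P(5)/Q(5)) = (1/30)·log₂((1/30)/(4/15)) = -0.10000

D_KL(P||Q) = -0.11950 + 0.00000 + 0.15850 + 1.26797 - 0.10000 = 1.20697 ≈ 1.2070 bits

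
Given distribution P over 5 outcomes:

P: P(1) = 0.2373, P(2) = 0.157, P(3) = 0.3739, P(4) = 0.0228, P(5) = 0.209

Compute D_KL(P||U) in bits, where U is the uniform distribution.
0.2831 bits

U(i) = 1/5 for all i

D_KL(P||U) = Σ P(x) log₂(P(x) / (1/5))
           = Σ P(x) log₂(P(x)) + log₂(5)
           = log₂(5) - H(P)

H(P) = -Σ P(x) log₂(P(x)):
  -P(1)·log₂(P(1)) = -(0.2373)·log₂(0.2373) = 0.49245
  -P(2)·log₂(P(2)) = -(0.157)·log₂(0.157) = 0.41937
  -P(3)·log₂(P(3)) = -(0.3739)·log₂(0.3739) = 0.53067
  -P(4)·log₂(P(4)) = -(0.0228)·log₂(0.0228) = 0.12437
  -P(5)·log₂(P(5)) = -(0.209)·log₂(0.209) = 0.47201
H(P) = 0.49245 + 0.41937 + 0.53067 + 0.12437 + 0.47201 = 2.03887 bits

log₂(5) = 2.32193 bits

D_KL(P||U) = 2.32193 - 2.03887 = 0.28306 ≈ 0.2831 bits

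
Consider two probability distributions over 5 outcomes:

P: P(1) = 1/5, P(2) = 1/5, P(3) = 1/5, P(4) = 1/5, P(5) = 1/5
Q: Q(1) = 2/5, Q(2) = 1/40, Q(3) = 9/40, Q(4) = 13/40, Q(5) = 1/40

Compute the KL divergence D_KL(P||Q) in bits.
0.8259 bits

D_KL(P||Q) = Σ P(x) log₂(P(x)/Q(x))

Computing term by term:
  P(1)·log₂(P(1)/Q(1)) = (1/5)·log₂((1/5)/(2/5)) = -0.20000
  P(2)·log₂(P(2)/Q(2)) = (1/5)·log₂((1/5)/(1/40)) = 0.60000
  P(3)·log₂(P(3)/Q(3)) = (1/5)·log₂((1/5)/(9/40)) = -0.03399
  P(4)·log₂(P(4)/Q(4)) = (1/5)·log₂((1/5)/(13/40)) = -0.14009
  P(5)·log₂(P(5)/Q(5)) = (1/5)·log₂((1/5)/(1/40)) = 0.60000

D_KL(P||Q) = -0.20000 + 0.60000 - 0.03399 - 0.14009 + 0.60000 = 0.82592 ≈ 0.8259 bits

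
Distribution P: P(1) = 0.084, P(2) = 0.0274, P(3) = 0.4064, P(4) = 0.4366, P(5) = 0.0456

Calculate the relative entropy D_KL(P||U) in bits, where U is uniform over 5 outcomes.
0.6265 bits

U(i) = 1/5 for all i

D_KL(P||U) = Σ P(x) log₂(P(x) / (1/5))
           = Σ P(x) log₂(P(x)) + log₂(5)
           = log₂(5) - H(P)

H(P) = -Σ P(x) log₂(P(x)):
  -P(1)·log₂(P(1)) = -(0.084)·log₂(0.084) = 0.30017
  -P(2)·log₂(P(2)) = -(0.0274)·log₂(0.0274) = 0.14220
  -P(3)·log₂(P(3)) = -(0.4064)·log₂(0.4064) = 0.52792
  -P(4)·log₂(P(4)) = -(0.4366)·log₂(0.4366) = 0.52201
  -P(5)·log₂(P(5)) = -(0.0456)·log₂(0.0456) = 0.20314
H(P) = 0.30017 + 0.14220 + 0.52792 + 0.52201 + 0.20314 = 1.69544 bits

log₂(5) = 2.32193 bits

D_KL(P||U) = 2.32193 - 1.69544 = 0.62649 ≈ 0.6265 bits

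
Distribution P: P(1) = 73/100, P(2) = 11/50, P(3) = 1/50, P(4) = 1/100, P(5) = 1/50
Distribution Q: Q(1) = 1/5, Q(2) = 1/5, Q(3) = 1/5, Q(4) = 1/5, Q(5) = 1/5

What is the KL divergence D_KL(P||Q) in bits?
1.2177 bits

D_KL(P||Q) = Σ P(x) log₂(P(x)/Q(x))

Computing term by term:
  P(1)·log₂(P(1)/Q(1)) = (73/100)·log₂((73/100)/(1/5)) = 1.36356
  P(2)·log₂(P(2)/Q(2)) = (11/50)·log₂((11/50)/(1/5)) = 0.03025
  P(3)·log₂(P(3)/Q(3)) = (1/50)·log₂((1/50)/(1/5)) = -0.06644
  P(4)·log₂(P(4)/Q(4)) = (1/100)·log₂((1/100)/(1/5)) = -0.04322
  P(5)·log₂(P(5)/Q(5)) = (1/50)·log₂((1/50)/(1/5)) = -0.06644

D_KL(P||Q) = 1.36356 + 0.03025 - 0.06644 - 0.04322 - 0.06644 = 1.21771 ≈ 1.2177 bits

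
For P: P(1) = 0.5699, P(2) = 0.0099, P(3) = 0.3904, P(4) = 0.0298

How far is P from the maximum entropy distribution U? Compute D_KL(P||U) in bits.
0.7910 bits

U(i) = 1/4 for all i

D_KL(P||U) = Σ P(x) log₂(P(x) / (1/4))
           = Σ P(x) log₂(P(x)) + log₂(4)
           = log₂(4) - H(P)

H(P) = -Σ P(x) log₂(P(x)):
  -P(1)·log₂(P(1)) = -(0.5699)·log₂(0.5699) = 0.46231
  -P(2)·log₂(P(2)) = -(0.0099)·log₂(0.0099) = 0.06592
  -P(3)·log₂(P(3)) = -(0.3904)·log₂(0.3904) = 0.52976
  -P(4)·log₂(P(4)) = -(0.0298)·log₂(0.0298) = 0.15104
H(P) = 0.46231 + 0.06592 + 0.52976 + 0.15104 = 1.20903 bits

log₂(4) = 2.00000 bits

D_KL(P||U) = 2.00000 - 1.20903 = 0.79097 ≈ 0.7910 bits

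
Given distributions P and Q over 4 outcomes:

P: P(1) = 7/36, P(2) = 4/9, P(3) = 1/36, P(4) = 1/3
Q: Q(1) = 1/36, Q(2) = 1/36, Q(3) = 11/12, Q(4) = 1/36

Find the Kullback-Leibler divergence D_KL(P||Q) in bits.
3.3785 bits

D_KL(P||Q) = Σ P(x) log₂(P(x)/Q(x))

Computing term by term:
  P(1)·log₂(P(1)/Q(1)) = (7/36)·log₂((7/36)/(1/36)) = 0.54587
  P(2)·log₂(P(2)/Q(2)) = (4/9)·log₂((4/9)/(1/36)) = 1.77778
  P(3)·log₂(P(3)/Q(3)) = (1/36)·log₂((1/36)/(11/12)) = -0.14012
  P(4)·log₂(P(4)/Q(4)) = (1/3)·log₂((1/3)/(1/36)) = 1.19499

D_KL(P||Q) = 0.54587 + 1.77778 - 0.14012 + 1.19499 = 3.37852 ≈ 3.3785 bits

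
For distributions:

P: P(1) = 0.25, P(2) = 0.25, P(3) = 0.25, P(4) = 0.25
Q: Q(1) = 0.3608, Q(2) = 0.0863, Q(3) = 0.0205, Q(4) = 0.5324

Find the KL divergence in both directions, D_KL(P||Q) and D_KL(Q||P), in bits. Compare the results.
D_KL(P||Q) = 0.8807 bits, D_KL(Q||P) = 0.5652 bits. D_KL(P||Q) is larger than D_KL(Q||P) by 0.3155 bits; the two directions differ.

D_KL(P||Q) = Σ P(x) log₂(P(x)/Q(x))

Computing term by term:
  P(1)·log₂(P(1)/Q(1)) = 0.25·log₂(0.25/0.3608) = -0.13232
  P(2)·log₂(P(2)/Q(2)) = 0.25·log₂(0.25/0.0863) = 0.38362
  P(3)·log₂(P(3)/Q(3)) = 0.25·log₂(0.25/0.0205) = 0.90206
  P(4)·log₂(P(4)/Q(4)) = 0.25·log₂(0.25/0.5324) = -0.27265

D_KL(P||Q) = -0.13232 + 0.38362 + 0.90206 - 0.27265 = 0.88071 ≈ 0.8807 bits

D_KL(Q||P) = Σ Q(x) log₂(Q(x)/P(x))

Computing term by term:
  Q(1)·log₂(Q(1)/P(1)) = 0.3608·log₂(0.3608/0.25) = 0.19096
  Q(2)·log₂(Q(2)/P(2)) = 0.0863·log₂(0.0863/0.25) = -0.13243
  Q(3)·log₂(Q(3)/P(3)) = 0.0205·log₂(0.0205/0.25) = -0.07397
  Q(4)·log₂(Q(4)/P(4)) = 0.5324·log₂(0.5324/0.25) = 0.58063

D_KL(Q||P) = 0.19096 - 0.13243 - 0.07397 + 0.58063 = 0.56519 ≈ 0.5652 bits

These are NOT equal (difference: 0.3155 bits). KL divergence is asymmetric: D_KL(P||Q) ≠ D_KL(Q||P) in general.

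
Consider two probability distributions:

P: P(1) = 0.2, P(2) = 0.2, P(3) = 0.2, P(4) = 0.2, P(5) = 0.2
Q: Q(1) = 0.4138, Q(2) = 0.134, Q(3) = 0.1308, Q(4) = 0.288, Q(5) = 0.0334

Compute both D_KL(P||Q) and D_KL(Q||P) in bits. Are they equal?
D_KL(P||Q) = 0.4395 bits, D_KL(Q||P) = 0.3418 bits. No, they are not equal.

D_KL(P||Q) = Σ P(x) log₂(P(x)/Q(x))

Computing term by term:
  P(1)·log₂(P(1)/Q(1)) = 0.2·log₂(0.2/0.4138) = -0.20979
  P(2)·log₂(P(2)/Q(2)) = 0.2·log₂(0.2/0.134) = 0.11555
  P(3)·log₂(P(3)/Q(3)) = 0.2·log₂(0.2/0.1308) = 0.12253
  P(4)·log₂(P(4)/Q(4)) = 0.2·log₂(0.2/0.288) = -0.10521
  P(5)·log₂(P(5)/Q(5)) = 0.2·log₂(0.2/0.0334) = 0.51642

D_KL(P||Q) = -0.20979 + 0.11555 + 0.12253 - 0.10521 + 0.51642 = 0.43950 ≈ 0.4395 bits

D_KL(Q||P) = Σ Q(x) log₂(Q(x)/P(x))

Computing term by term:
  Q(1)·log₂(Q(1)/P(1)) = 0.4138·log₂(0.4138/0.2) = 0.43405
  Q(2)·log₂(Q(2)/P(2)) = 0.134·log₂(0.134/0.2) = -0.07742
  Q(3)·log₂(Q(3)/P(3)) = 0.1308·log₂(0.1308/0.2) = -0.08013
  Q(4)·log₂(Q(4)/P(4)) = 0.288·log₂(0.288/0.2) = 0.15151
  Q(5)·log₂(Q(5)/P(5)) = 0.0334·log₂(0.0334/0.2) = -0.08624

D_KL(Q||P) = 0.43405 - 0.07742 - 0.08013 + 0.15151 - 0.08624 = 0.34177 ≈ 0.3418 bits

These are NOT equal (difference: 0.0977 bits). KL divergence is asymmetric: D_KL(P||Q) ≠ D_KL(Q||P) in general.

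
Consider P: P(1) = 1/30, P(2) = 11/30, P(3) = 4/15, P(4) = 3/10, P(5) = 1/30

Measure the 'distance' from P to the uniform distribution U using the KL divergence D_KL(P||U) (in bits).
0.4345 bits

U(i) = 1/5 for all i

D_KL(P||U) = Σ P(x) log₂(P(x) / (1/5))
           = Σ P(x) log₂(P(x)) + log₂(5)
           = log₂(5) - H(P)

H(P) = -Σ P(x) log₂(P(x)):
  -P(1)·log₂(P(1)) = -(1/30)·log₂(1/30) = 0.16356
  -P(2)·log₂(P(2)) = -(11/30)·log₂(11/30) = 0.53073
  -P(3)·log₂(P(3)) = -(4/15)·log₂(4/15) = 0.50850
  -P(4)·log₂(P(4)) = -(3/10)·log₂(3/10) = 0.52109
  -P(5)·log₂(P(5)) = -(1/30)·log₂(1/30) = 0.16356
H(P) = 0.16356 + 0.53073 + 0.50850 + 0.52109 + 0.16356 = 1.88744 bits

log₂(5) = 2.32193 bits

D_KL(P||U) = 2.32193 - 1.88744 = 0.43449 ≈ 0.4345 bits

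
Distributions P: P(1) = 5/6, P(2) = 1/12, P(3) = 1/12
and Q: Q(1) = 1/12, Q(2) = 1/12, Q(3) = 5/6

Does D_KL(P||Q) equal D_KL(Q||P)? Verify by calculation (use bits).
D_KL(P||Q) = 2.4914 bits, D_KL(Q||P) = 2.4914 bits. Yes — for this pair D_KL(P||Q) = D_KL(Q||P).

D_KL(P||Q) = Σ P(x) log₂(P(x)/Q(x))

Computing term by term:
  P(1)·log₂(P(1)/Q(1)) = (5/6)·log₂((5/6)/(1/12)) = 2.76827
  P(2)·log₂(P(2)/Q(2)) = (1/12)·log₂((1/12)/(1/12)) = 0.00000
  P(3)·log₂(P(3)/Q(3)) = (1/12)·log₂((1/12)/(5/6)) = -0.27683

D_KL(P||Q) = 2.76827 + 0.00000 - 0.27683 = 2.49144 ≈ 2.4914 bits

D_KL(Q||P) = Σ Q(x) log₂(Q(x)/P(x))

Computing term by term:
  Q(1)·log₂(Q(1)/P(1)) = (1/12)·log₂((1/12)/(5/6)) = -0.27683
  Q(2)·log₂(Q(2)/P(2)) = (1/12)·log₂((1/12)/(1/12)) = 0.00000
  Q(3)·log₂(Q(3)/P(3)) = (5/6)·log₂((5/6)/(1/12)) = 2.76827

D_KL(Q||P) = -0.27683 + 0.00000 + 2.76827 = 2.49144 ≈ 2.4914 bits

These ARE equal here. Q is P with outcomes relabeled (Q(1) = P(3), Q(3) = P(1)) by a relabeling that is its own inverse, so the two sums contain exactly the same terms in a different order. This is a special case — KL divergence is not symmetric in general: D_KL(P||Q) ≠ D_KL(Q||P) for most P, Q.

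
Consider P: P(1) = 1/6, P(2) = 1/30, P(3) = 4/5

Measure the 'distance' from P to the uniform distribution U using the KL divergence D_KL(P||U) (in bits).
0.7330 bits

U(i) = 1/3 for all i

D_KL(P||U) = Σ P(x) log₂(P(x) / (1/3))
           = Σ P(x) log₂(P(x)) + log₂(3)
           = log₂(3) - H(P)

H(P) = -Σ P(x) log₂(P(x)):
  -P(1)·log₂(P(1)) = -(1/6)·log₂(1/6) = 0.43083
  -P(2)·log₂(P(2)) = -(1/30)·log₂(1/30) = 0.16356
  -P(3)·log₂(P(3)) = -(4/5)·log₂(4/5) = 0.25754
H(P) = 0.43083 + 0.16356 + 0.25754 = 0.85193 bits

log₂(3) = 1.58496 bits

D_KL(P||U) = 1.58496 - 0.85193 = 0.73303 ≈ 0.7330 bits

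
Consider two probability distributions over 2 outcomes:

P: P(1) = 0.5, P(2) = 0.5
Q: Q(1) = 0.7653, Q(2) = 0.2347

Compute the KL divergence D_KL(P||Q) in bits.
0.2385 bits

D_KL(P||Q) = Σ P(x) log₂(P(x)/Q(x))

Computing term by term:
  P(1)·log₂(P(1)/Q(1)) = 0.5·log₂(0.5/0.7653) = -0.30705
  P(2)·log₂(P(2)/Q(2)) = 0.5·log₂(0.5/0.2347) = 0.54556

D_KL(P||Q) = -0.30705 + 0.54556 = 0.23851 ≈ 0.2385 bits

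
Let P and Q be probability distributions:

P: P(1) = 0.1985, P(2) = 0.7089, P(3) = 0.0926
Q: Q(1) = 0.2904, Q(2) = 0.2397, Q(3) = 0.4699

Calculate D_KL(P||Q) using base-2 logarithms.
0.7830 bits

D_KL(P||Q) = Σ P(x) log₂(P(x)/Q(x))

Computing term by term:
  P(1)·log₂(P(1)/Q(1)) = 0.1985·log₂(0.1985/0.2904) = -0.10896
  P(2)·log₂(P(2)/Q(2)) = 0.7089·log₂(0.7089/0.2397) = 1.10897
  P(3)·log₂(P(3)/Q(3)) = 0.0926·log₂(0.0926/0.4699) = -0.21699

D_KL(P||Q) = -0.10896 + 1.10897 - 0.21699 = 0.78302 ≈ 0.7830 bits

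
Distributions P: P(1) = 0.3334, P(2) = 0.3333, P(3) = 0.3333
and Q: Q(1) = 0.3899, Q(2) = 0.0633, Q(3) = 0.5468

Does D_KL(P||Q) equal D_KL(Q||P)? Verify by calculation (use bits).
D_KL(P||Q) = 0.4854 bits, D_KL(Q||P) = 0.3269 bits. No — D_KL(P||Q) ≠ D_KL(Q||P) for this pair.

D_KL(P||Q) = Σ P(x) log₂(P(x)/Q(x))

Computing term by term:
  P(1)·log₂(P(1)/Q(1)) = 0.3334·log₂(0.3334/0.3899) = -0.07530
  P(2)·log₂(P(2)/Q(2)) = 0.3333·log₂(0.3333/0.0633) = 0.79877
  P(3)·log₂(P(3)/Q(3)) = 0.3333·log₂(0.3333/0.5468) = -0.23804

D_KL(P||Q) = -0.07530 + 0.79877 - 0.23804 = 0.48543 ≈ 0.4854 bits

D_KL(Q||P) = Σ Q(x) log₂(Q(x)/P(x))

Computing term by term:
  Q(1)·log₂(Q(1)/P(1)) = 0.3899·log₂(0.3899/0.3334) = 0.08806
  Q(2)·log₂(Q(2)/P(2)) = 0.0633·log₂(0.0633/0.3333) = -0.15170
  Q(3)·log₂(Q(3)/P(3)) = 0.5468·log₂(0.5468/0.3333) = 0.39052

D_KL(Q||P) = 0.08806 - 0.15170 + 0.39052 = 0.32688 ≈ 0.3269 bits

These are NOT equal (difference: 0.1585 bits). KL divergence is asymmetric: D_KL(P||Q) ≠ D_KL(Q||P) in general.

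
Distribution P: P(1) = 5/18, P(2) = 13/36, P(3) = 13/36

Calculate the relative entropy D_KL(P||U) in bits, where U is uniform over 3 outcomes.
0.0103 bits

U(i) = 1/3 for all i

D_KL(P||U) = Σ P(x) log₂(P(x) / (1/3))
           = Σ P(x) log₂(P(x)) + log₂(3)
           = log₂(3) - H(P)

H(P) = -Σ P(x) log₂(P(x)):
  -P(1)·log₂(P(1)) = -(5/18)·log₂(5/18) = 0.51333
  -P(2)·log₂(P(2)) = -(13/36)·log₂(13/36) = 0.53065
  -P(3)·log₂(P(3)) = -(13/36)·log₂(13/36) = 0.53065
H(P) = 0.51333 + 0.53065 + 0.53065 = 1.57463 bits

log₂(3) = 1.58496 bits

D_KL(P||U) = 1.58496 - 1.57463 = 0.01033 ≈ 0.0103 bits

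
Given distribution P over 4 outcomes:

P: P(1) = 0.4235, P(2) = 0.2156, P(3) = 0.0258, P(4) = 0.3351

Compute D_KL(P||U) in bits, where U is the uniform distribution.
0.3331 bits

U(i) = 1/4 for all i

D_KL(P||U) = Σ P(x) log₂(P(x) / (1/4))
           = Σ P(x) log₂(P(x)) + log₂(4)
           = log₂(4) - H(P)

H(P) = -Σ P(x) log₂(P(x)):
  -P(1)·log₂(P(1)) = -(0.4235)·log₂(0.4235) = 0.52496
  -P(2)·log₂(P(2)) = -(0.2156)·log₂(0.2156) = 0.47725
  -P(3)·log₂(P(3)) = -(0.0258)·log₂(0.0258) = 0.13613
  -P(4)·log₂(P(4)) = -(0.3351)·log₂(0.3351) = 0.52857
H(P) = 0.52496 + 0.47725 + 0.13613 + 0.52857 = 1.66691 bits

log₂(4) = 2.00000 bits

D_KL(P||U) = 2.00000 - 1.66691 = 0.33309 ≈ 0.3331 bits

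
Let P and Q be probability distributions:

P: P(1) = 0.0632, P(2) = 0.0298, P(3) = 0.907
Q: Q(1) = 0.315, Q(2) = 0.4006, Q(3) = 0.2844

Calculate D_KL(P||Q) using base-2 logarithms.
1.2594 bits

D_KL(P||Q) = Σ P(x) log₂(P(x)/Q(x))

Computing term by term:
  P(1)·log₂(P(1)/Q(1)) = 0.0632·log₂(0.0632/0.315) = -0.14646
  P(2)·log₂(P(2)/Q(2)) = 0.0298·log₂(0.0298/0.4006) = -0.11171
  P(3)·log₂(P(3)/Q(3)) = 0.907·log₂(0.907/0.2844) = 1.51758

D_KL(P||Q) = -0.14646 - 0.11171 + 1.51758 = 1.25941 ≈ 1.2594 bits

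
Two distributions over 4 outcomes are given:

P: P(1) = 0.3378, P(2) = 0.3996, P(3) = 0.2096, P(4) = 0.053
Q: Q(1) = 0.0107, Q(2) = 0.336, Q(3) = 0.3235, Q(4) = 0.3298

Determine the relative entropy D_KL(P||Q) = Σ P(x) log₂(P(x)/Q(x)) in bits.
1.5113 bits

D_KL(P||Q) = Σ P(x) log₂(P(x)/Q(x))

Computing term by term:
  P(1)·log₂(P(1)/Q(1)) = 0.3378·log₂(0.3378/0.0107) = 1.68241
  P(2)·log₂(P(2)/Q(2)) = 0.3996·log₂(0.3996/0.336) = 0.09994
  P(3)·log₂(P(3)/Q(3)) = 0.2096·log₂(0.2096/0.3235) = -0.13124
  P(4)·log₂(P(4)/Q(4)) = 0.053·log₂(0.053/0.3298) = -0.13979

D_KL(P||Q) = 1.68241 + 0.09994 - 0.13124 - 0.13979 = 1.51132 ≈ 1.5113 bits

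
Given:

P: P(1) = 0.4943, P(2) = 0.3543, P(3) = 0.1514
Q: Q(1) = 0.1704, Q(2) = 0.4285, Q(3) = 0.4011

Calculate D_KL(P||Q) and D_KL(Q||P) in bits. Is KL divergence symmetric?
D_KL(P||Q) = 0.4495 bits, D_KL(Q||P) = 0.4195 bits. No, KL divergence is not symmetric.

D_KL(P||Q) = Σ P(x) log₂(P(x)/Q(x))

Computing term by term:
  P(1)·log₂(P(1)/Q(1)) = 0.4943·log₂(0.4943/0.1704) = 0.75947
  P(2)·log₂(P(2)/Q(2)) = 0.3543·log₂(0.3543/0.4285) = -0.09719
  P(3)·log₂(P(3)/Q(3)) = 0.1514·log₂(0.1514/0.4011) = -0.21281

D_KL(P||Q) = 0.75947 - 0.09719 - 0.21281 = 0.44947 ≈ 0.4495 bits

D_KL(Q||P) = Σ Q(x) log₂(Q(x)/P(x))

Computing term by term:
  Q(1)·log₂(Q(1)/P(1)) = 0.1704·log₂(0.1704/0.4943) = -0.26181
  Q(2)·log₂(Q(2)/P(2)) = 0.4285·log₂(0.4285/0.3543) = 0.11755
  Q(3)·log₂(Q(3)/P(3)) = 0.4011·log₂(0.4011/0.1514) = 0.56378

D_KL(Q||P) = -0.26181 + 0.11755 + 0.56378 = 0.41952 ≈ 0.4195 bits

These are NOT equal (difference: 0.0300 bits). KL divergence is asymmetric: D_KL(P||Q) ≠ D_KL(Q||P) in general.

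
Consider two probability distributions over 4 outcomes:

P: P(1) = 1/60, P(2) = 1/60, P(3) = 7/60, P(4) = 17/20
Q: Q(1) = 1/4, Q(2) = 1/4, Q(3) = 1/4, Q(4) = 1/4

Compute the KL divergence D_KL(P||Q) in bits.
1.2422 bits

D_KL(P||Q) = Σ P(x) log₂(P(x)/Q(x))

Computing term by term:
  P(1)·log₂(P(1)/Q(1)) = (1/60)·log₂((1/60)/(1/4)) = -0.06511
  P(2)·log₂(P(2)/Q(2)) = (1/60)·log₂((1/60)/(1/4)) = -0.06511
  P(3)·log₂(P(3)/Q(3)) = (7/60)·log₂((7/60)/(1/4)) = -0.12828
  P(4)·log₂(P(4)/Q(4)) = (17/20)·log₂((17/20)/(1/4)) = 1.50070

D_KL(P||Q) = -0.06511 - 0.06511 - 0.12828 + 1.50070 = 1.24220 ≈ 1.2422 bits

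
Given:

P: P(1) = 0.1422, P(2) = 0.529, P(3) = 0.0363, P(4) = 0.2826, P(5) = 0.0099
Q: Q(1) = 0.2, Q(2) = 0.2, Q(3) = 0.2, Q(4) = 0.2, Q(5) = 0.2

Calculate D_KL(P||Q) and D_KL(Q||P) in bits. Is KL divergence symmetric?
D_KL(P||Q) = 0.6810 bits, D_KL(Q||P) = 1.0777 bits. No, KL divergence is not symmetric.

D_KL(P||Q) = Σ P(x) log₂(P(x)/Q(x))

Computing term by term:
  P(1)·log₂(P(1)/Q(1)) = 0.1422·log₂(0.1422/0.2) = -0.06997
  P(2)·log₂(P(2)/Q(2)) = 0.529·log₂(0.529/0.2) = 0.74233
  P(3)·log₂(P(3)/Q(3)) = 0.0363·log₂(0.0363/0.2) = -0.08937
  P(4)·log₂(P(4)/Q(4)) = 0.2826·log₂(0.2826/0.2) = 0.14095
  P(5)·log₂(P(5)/Q(5)) = 0.0099·log₂(0.0099/0.2) = -0.04293

D_KL(P||Q) = -0.06997 + 0.74233 - 0.08937 + 0.14095 - 0.04293 = 0.68101 ≈ 0.6810 bits

D_KL(Q||P) = Σ Q(x) log₂(Q(x)/P(x))

Computing term by term:
  Q(1)·log₂(Q(1)/P(1)) = 0.2·log₂(0.2/0.1422) = 0.09842
  Q(2)·log₂(Q(2)/P(2)) = 0.2·log₂(0.2/0.529) = -0.28065
  Q(3)·log₂(Q(3)/P(3)) = 0.2·log₂(0.2/0.0363) = 0.49239
  Q(4)·log₂(Q(4)/P(4)) = 0.2·log₂(0.2/0.2826) = -0.09975
  Q(5)·log₂(Q(5)/P(5)) = 0.2·log₂(0.2/0.0099) = 0.86729

D_KL(Q||P) = 0.09842 - 0.28065 + 0.49239 - 0.09975 + 0.86729 = 1.07770 ≈ 1.0777 bits

These are NOT equal (difference: 0.3967 bits). KL divergence is asymmetric: D_KL(P||Q) ≠ D_KL(Q||P) in general.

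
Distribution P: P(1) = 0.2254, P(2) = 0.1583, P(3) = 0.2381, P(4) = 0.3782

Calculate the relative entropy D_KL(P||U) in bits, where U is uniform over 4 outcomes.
0.0711 bits

U(i) = 1/4 for all i

D_KL(P||U) = Σ P(x) log₂(P(x) / (1/4))
           = Σ P(x) log₂(P(x)) + log₂(4)
           = log₂(4) - H(P)

H(P) = -Σ P(x) log₂(P(x)):
  -P(1)·log₂(P(1)) = -(0.2254)·log₂(0.2254) = 0.48448
  -P(2)·log₂(P(2)) = -(0.1583)·log₂(0.1583) = 0.42096
  -P(3)·log₂(P(3)) = -(0.2381)·log₂(0.2381) = 0.49295
  -P(4)·log₂(P(4)) = -(0.3782)·log₂(0.3782) = 0.53053
H(P) = 0.48448 + 0.42096 + 0.49295 + 0.53053 = 1.92892 bits

log₂(4) = 2.00000 bits

D_KL(P||U) = 2.00000 - 1.92892 = 0.07108 ≈ 0.0711 bits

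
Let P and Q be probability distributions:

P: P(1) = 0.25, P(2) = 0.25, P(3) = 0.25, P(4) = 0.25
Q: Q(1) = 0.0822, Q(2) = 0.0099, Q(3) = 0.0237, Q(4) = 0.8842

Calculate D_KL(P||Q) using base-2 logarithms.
1.9599 bits

D_KL(P||Q) = Σ P(x) log₂(P(x)/Q(x))

Computing term by term:
  P(1)·log₂(P(1)/Q(1)) = 0.25·log₂(0.25/0.0822) = 0.40118
  P(2)·log₂(P(2)/Q(2)) = 0.25·log₂(0.25/0.0099) = 1.16459
  P(3)·log₂(P(3)/Q(3)) = 0.25·log₂(0.25/0.0237) = 0.84974
  P(4)·log₂(P(4)/Q(4)) = 0.25·log₂(0.25/0.8842) = -0.45561

D_KL(P||Q) = 0.40118 + 1.16459 + 0.84974 - 0.45561 = 1.95990 ≈ 1.9599 bits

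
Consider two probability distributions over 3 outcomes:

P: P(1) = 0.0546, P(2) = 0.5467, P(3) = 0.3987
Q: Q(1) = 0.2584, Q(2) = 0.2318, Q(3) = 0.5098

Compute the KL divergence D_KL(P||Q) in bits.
0.4129 bits

D_KL(P||Q) = Σ P(x) log₂(P(x)/Q(x))

Computing term by term:
  P(1)·log₂(P(1)/Q(1)) = 0.0546·log₂(0.0546/0.2584) = -0.12245
  P(2)·log₂(P(2)/Q(2)) = 0.5467·log₂(0.5467/0.2318) = 0.67674
  P(3)·log₂(P(3)/Q(3)) = 0.3987·log₂(0.3987/0.5098) = -0.14139

D_KL(P||Q) = -0.12245 + 0.67674 - 0.14139 = 0.41290 ≈ 0.4129 bits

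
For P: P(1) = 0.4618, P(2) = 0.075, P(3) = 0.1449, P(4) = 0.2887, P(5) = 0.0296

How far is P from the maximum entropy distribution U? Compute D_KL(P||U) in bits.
0.4553 bits

U(i) = 1/5 for all i

D_KL(P||U) = Σ P(x) log₂(P(x) / (1/5))
           = Σ P(x) log₂(P(x)) + log₂(5)
           = log₂(5) - H(P)

H(P) = -Σ P(x) log₂(P(x)):
  -P(1)·log₂(P(1)) = -(0.4618)·log₂(0.4618) = 0.51475
  -P(2)·log₂(P(2)) = -(0.075)·log₂(0.075) = 0.28027
  -P(3)·log₂(P(3)) = -(0.1449)·log₂(0.1449) = 0.40382
  -P(4)·log₂(P(4)) = -(0.2887)·log₂(0.2887) = 0.51745
  -P(5)·log₂(P(5)) = -(0.0296)·log₂(0.0296) = 0.15032
H(P) = 0.51475 + 0.28027 + 0.40382 + 0.51745 + 0.15032 = 1.86661 bits

log₂(5) = 2.32193 bits

D_KL(P||U) = 2.32193 - 1.86661 = 0.45532 ≈ 0.4553 bits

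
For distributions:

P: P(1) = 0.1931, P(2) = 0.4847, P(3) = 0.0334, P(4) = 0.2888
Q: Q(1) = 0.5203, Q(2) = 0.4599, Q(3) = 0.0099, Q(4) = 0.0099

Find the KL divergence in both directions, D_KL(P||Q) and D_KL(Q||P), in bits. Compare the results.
D_KL(P||Q) = 1.2246 bits, D_KL(Q||P) = 0.6436 bits. D_KL(P||Q) is larger than D_KL(Q||P) by 0.5810 bits; the two directions differ.

D_KL(P||Q) = Σ P(x) log₂(P(x)/Q(x))

Computing term by term:
  P(1)·log₂(P(1)/Q(1)) = 0.1931·log₂(0.1931/0.5203) = -0.27613
  P(2)·log₂(P(2)/Q(2)) = 0.4847·log₂(0.4847/0.4599) = 0.03673
  P(3)·log₂(P(3)/Q(3)) = 0.0334·log₂(0.0334/0.0099) = 0.05860
  P(4)·log₂(P(4)/Q(4)) = 0.2888·log₂(0.2888/0.0099) = 1.40544

D_KL(P||Q) = -0.27613 + 0.03673 + 0.05860 + 1.40544 = 1.22464 ≈ 1.2246 bits

D_KL(Q||P) = Σ Q(x) log₂(Q(x)/P(x))

Computing term by term:
  Q(1)·log₂(Q(1)/P(1)) = 0.5203·log₂(0.5203/0.1931) = 0.74403
  Q(2)·log₂(Q(2)/P(2)) = 0.4599·log₂(0.4599/0.4847) = -0.03485
  Q(3)·log₂(Q(3)/P(3)) = 0.0099·log₂(0.0099/0.0334) = -0.01737
  Q(4)·log₂(Q(4)/P(4)) = 0.0099·log₂(0.0099/0.2888) = -0.04818

D_KL(Q||P) = 0.74403 - 0.03485 - 0.01737 - 0.04818 = 0.64363 ≈ 0.6436 bits

These are NOT equal (difference: 0.5810 bits). KL divergence is asymmetric: D_KL(P||Q) ≠ D_KL(Q||P) in general.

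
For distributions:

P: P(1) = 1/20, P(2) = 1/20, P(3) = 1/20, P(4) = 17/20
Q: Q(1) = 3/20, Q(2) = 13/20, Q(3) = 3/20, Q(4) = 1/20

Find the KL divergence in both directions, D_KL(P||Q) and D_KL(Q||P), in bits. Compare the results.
D_KL(P||Q) = 3.1308 bits, D_KL(Q||P) = 2.6764 bits. D_KL(P||Q) is larger than D_KL(Q||P) by 0.4544 bits; the two directions differ.

D_KL(P||Q) = Σ P(x) log₂(P(x)/Q(x))

Computing term by term:
  P(1)·log₂(P(1)/Q(1)) = (1/20)·log₂((1/20)/(3/20)) = -0.07925
  P(2)·log₂(P(2)/Q(2)) = (1/20)·log₂((1/20)/(13/20)) = -0.18502
  P(3)·log₂(P(3)/Q(3)) = (1/20)·log₂((1/20)/(3/20)) = -0.07925
  P(4)·log₂(P(4)/Q(4)) = (17/20)·log₂((17/20)/(1/20)) = 3.47434

D_KL(P||Q) = -0.07925 - 0.18502 - 0.07925 + 3.47434 = 3.13082 ≈ 3.1308 bits

D_KL(Q||P) = Σ Q(x) log₂(Q(x)/P(x))

Computing term by term:
  Q(1)·log₂(Q(1)/P(1)) = (3/20)·log₂((3/20)/(1/20)) = 0.23774
  Q(2)·log₂(Q(2)/P(2)) = (13/20)·log₂((13/20)/(1/20)) = 2.40529
  Q(3)·log₂(Q(3)/P(3)) = (3/20)·log₂((3/20)/(1/20)) = 0.23774
  Q(4)·log₂(Q(4)/P(4)) = (1/20)·log₂((1/20)/(17/20)) = -0.20437

D_KL(Q||P) = 0.23774 + 2.40529 + 0.23774 - 0.20437 = 2.67640 ≈ 2.6764 bits

These are NOT equal (difference: 0.4544 bits). KL divergence is asymmetric: D_KL(P||Q) ≠ D_KL(Q||P) in general.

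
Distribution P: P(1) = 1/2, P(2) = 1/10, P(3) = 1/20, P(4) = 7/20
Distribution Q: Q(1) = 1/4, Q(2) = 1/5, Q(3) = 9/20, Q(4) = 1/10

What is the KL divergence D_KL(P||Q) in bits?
0.8741 bits

D_KL(P||Q) = Σ P(x) log₂(P(x)/Q(x))

Computing term by term:
  P(1)·log₂(P(1)/Q(1)) = (1/2)·log₂((1/2)/(1/4)) = 0.50000
  P(2)·log₂(P(2)/Q(2)) = (1/10)·log₂((1/10)/(1/5)) = -0.10000
  P(3)·log₂(P(3)/Q(3)) = (1/20)·log₂((1/20)/(9/20)) = -0.15850
  P(4)·log₂(P(4)/Q(4)) = (7/20)·log₂((7/20)/(1/10)) = 0.63257

D_KL(P||Q) = 0.50000 - 0.10000 - 0.15850 + 0.63257 = 0.87407 ≈ 0.8741 bits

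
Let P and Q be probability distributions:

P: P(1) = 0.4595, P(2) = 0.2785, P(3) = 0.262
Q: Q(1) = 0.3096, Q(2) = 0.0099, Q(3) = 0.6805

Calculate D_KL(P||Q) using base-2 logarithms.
1.2417 bits

D_KL(P||Q) = Σ P(x) log₂(P(x)/Q(x))

Computing term by term:
  P(1)·log₂(P(1)/Q(1)) = 0.4595·log₂(0.4595/0.3096) = 0.26176
  P(2)·log₂(P(2)/Q(2)) = 0.2785·log₂(0.2785/0.0099) = 1.34073
  P(3)·log₂(P(3)/Q(3)) = 0.262·log₂(0.262/0.6805) = -0.36078

D_KL(P||Q) = 0.26176 + 1.34073 - 0.36078 = 1.24171 ≈ 1.2417 bits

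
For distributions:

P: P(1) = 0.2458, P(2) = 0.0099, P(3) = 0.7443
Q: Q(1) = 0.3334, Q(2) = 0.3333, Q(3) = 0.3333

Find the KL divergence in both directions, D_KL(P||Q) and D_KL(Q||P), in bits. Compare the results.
D_KL(P||Q) = 0.7044 bits, D_KL(Q||P) = 1.4512 bits. D_KL(Q||P) is larger than D_KL(P||Q) by 0.7468 bits; the two directions differ.

D_KL(P||Q) = Σ P(x) log₂(P(x)/Q(x))

Computing term by term:
  P(1)·log₂(P(1)/Q(1)) = 0.2458·log₂(0.2458/0.3334) = -0.10810
  P(2)·log₂(P(2)/Q(2)) = 0.0099·log₂(0.0099/0.3333) = -0.05023
  P(3)·log₂(P(3)/Q(3)) = 0.7443·log₂(0.7443/0.3333) = 0.86269

D_KL(P||Q) = -0.10810 - 0.05023 + 0.86269 = 0.70436 ≈ 0.7044 bits

D_KL(Q||P) = Σ Q(x) log₂(Q(x)/P(x))

Computing term by term:
  Q(1)·log₂(Q(1)/P(1)) = 0.3334·log₂(0.3334/0.2458) = 0.14662
  Q(2)·log₂(Q(2)/P(2)) = 0.3333·log₂(0.3333/0.0099) = 1.69091
  Q(3)·log₂(Q(3)/P(3)) = 0.3333·log₂(0.3333/0.7443) = -0.38632

D_KL(Q||P) = 0.14662 + 1.69091 - 0.38632 = 1.45121 ≈ 1.4512 bits

These are NOT equal (difference: 0.7468 bits). KL divergence is asymmetric: D_KL(P||Q) ≠ D_KL(Q||P) in general.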